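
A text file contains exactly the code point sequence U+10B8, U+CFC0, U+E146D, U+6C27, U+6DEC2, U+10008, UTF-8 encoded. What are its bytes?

E1 82 B8 EC BF 80 F3 A1 91 AD E6 B0 A7 F1 AD BB 82 F0 90 80 88

U+10B8: 3-byte form → E1 82 B8.
U+CFC0: 3-byte form → EC BF 80.
U+E146D: 4-byte form → F3 A1 91 AD.
U+6C27: 3-byte form → E6 B0 A7.
U+6DEC2: 4-byte form → F1 AD BB 82.
U+10008: 4-byte form → F0 90 80 88.
Concatenated (21 bytes): E1 82 B8 EC BF 80 F3 A1 91 AD E6 B0 A7 F1 AD BB 82 F0 90 80 88.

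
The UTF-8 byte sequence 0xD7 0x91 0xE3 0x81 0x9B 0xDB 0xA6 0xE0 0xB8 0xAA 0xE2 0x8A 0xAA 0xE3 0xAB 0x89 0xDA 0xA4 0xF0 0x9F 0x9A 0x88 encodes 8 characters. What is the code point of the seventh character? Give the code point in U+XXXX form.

Offset 0: leading byte 0xD7 = 11010111 → 2-byte char #1 = D7 91.
Offset 2: leading byte 0xE3 = 11100011 → 3-byte char #2 = E3 81 9B.
Offset 5: leading byte 0xDB = 11011011 → 2-byte char #3 = DB A6.
Offset 7: leading byte 0xE0 = 11100000 → 3-byte char #4 = E0 B8 AA.
Offset 10: leading byte 0xE2 = 11100010 → 3-byte char #5 = E2 8A AA.
Offset 13: leading byte 0xE3 = 11100011 → 3-byte char #6 = E3 AB 89.
Offset 16: leading byte 0xDA = 11011010 → 2-byte char #7 = DA A4.
Leading byte 0xDA = 11011010 matches 110xxxxx → 2-byte sequence.
Byte 1: 0xDA = 11011010, payload 11010 (5 bits).
Byte 2: 0xA4 = 10100100 (10xxxxxx ✓), payload 100100.
Concatenate: 11010100100 = 0x6A4 (11 bits → U+06A4).

U+06A4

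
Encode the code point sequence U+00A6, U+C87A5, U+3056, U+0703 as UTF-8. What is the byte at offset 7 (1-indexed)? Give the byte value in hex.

1-indexed offset 7 is 0-indexed offset 6.
U+00A6 → 2-byte form C2 A6 at offsets 0–1.
U+C87A5 → 4-byte form F3 88 9E A5 at offsets 2–5.
U+3056 → 3-byte form E3 81 96 at offsets 6–8.
Offset 6 falls in char 3's range; it's byte 1 of E3 81 96 = 0xE3.

0xE3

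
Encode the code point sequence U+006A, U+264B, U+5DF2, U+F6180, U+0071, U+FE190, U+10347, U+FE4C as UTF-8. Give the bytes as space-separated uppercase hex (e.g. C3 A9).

6A E2 99 8B E5 B7 B2 F3 B6 86 80 71 F3 BE 86 90 F0 90 8D 87 EF B9 8C

U+006A: 1-byte form → 6A.
U+264B: 3-byte form → E2 99 8B.
U+5DF2: 3-byte form → E5 B7 B2.
U+F6180: 4-byte form → F3 B6 86 80.
U+0071: 1-byte form → 71.
U+FE190: 4-byte form → F3 BE 86 90.
U+10347: 4-byte form → F0 90 8D 87.
U+FE4C: 3-byte form → EF B9 8C.
Concatenated (23 bytes): 6A E2 99 8B E5 B7 B2 F3 B6 86 80 71 F3 BE 86 90 F0 90 8D 87 EF B9 8C.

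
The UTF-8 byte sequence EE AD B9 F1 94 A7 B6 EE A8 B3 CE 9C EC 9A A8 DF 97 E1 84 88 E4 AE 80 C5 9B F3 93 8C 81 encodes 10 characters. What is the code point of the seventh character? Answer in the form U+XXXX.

U+1108

Offset 0: leading byte 0xEE = 11101110 → 3-byte char #1 = EE AD B9.
Offset 3: leading byte 0xF1 = 11110001 → 4-byte char #2 = F1 94 A7 B6.
Offset 7: leading byte 0xEE = 11101110 → 3-byte char #3 = EE A8 B3.
Offset 10: leading byte 0xCE = 11001110 → 2-byte char #4 = CE 9C.
Offset 12: leading byte 0xEC = 11101100 → 3-byte char #5 = EC 9A A8.
Offset 15: leading byte 0xDF = 11011111 → 2-byte char #6 = DF 97.
Offset 17: leading byte 0xE1 = 11100001 → 3-byte char #7 = E1 84 88.
Leading byte 0xE1 = 11100001 matches 1110xxxx → 3-byte sequence.
Byte 1: 0xE1 = 11100001, payload 0001 (4 bits).
Byte 2: 0x84 = 10000100 (10xxxxxx ✓), payload 000100.
Byte 3: 0x88 = 10001000 (10xxxxxx ✓), payload 001000.
Concatenate: 0001000100001000 = 0x1108 (16 bits → U+1108).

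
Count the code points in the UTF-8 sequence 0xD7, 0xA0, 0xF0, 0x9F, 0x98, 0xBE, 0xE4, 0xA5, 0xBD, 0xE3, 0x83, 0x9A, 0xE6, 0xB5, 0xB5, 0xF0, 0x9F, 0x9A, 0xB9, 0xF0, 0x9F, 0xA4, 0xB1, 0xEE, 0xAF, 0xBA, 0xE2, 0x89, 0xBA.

9

Byte at offset 0: 0xD7 = 11010111 → 2-byte char (#1). Advance 2.
Byte at offset 2: 0xF0 = 11110000 → 4-byte char (#2). Advance 4.
Byte at offset 6: 0xE4 = 11100100 → 3-byte char (#3). Advance 3.
Byte at offset 9: 0xE3 = 11100011 → 3-byte char (#4). Advance 3.
Byte at offset 12: 0xE6 = 11100110 → 3-byte char (#5). Advance 3.
Byte at offset 15: 0xF0 = 11110000 → 4-byte char (#6). Advance 4.
Byte at offset 19: 0xF0 = 11110000 → 4-byte char (#7). Advance 4.
Byte at offset 23: 0xEE = 11101110 → 3-byte char (#8). Advance 3.
Byte at offset 26: 0xE2 = 11100010 → 3-byte char (#9). Advance 3.
Reached end at offset 29 after 9 code points.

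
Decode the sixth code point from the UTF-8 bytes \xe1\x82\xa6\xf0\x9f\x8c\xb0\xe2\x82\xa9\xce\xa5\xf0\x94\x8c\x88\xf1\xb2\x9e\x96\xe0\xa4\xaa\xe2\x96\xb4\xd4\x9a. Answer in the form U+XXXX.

U+72796

Offset 0: leading byte 0xE1 = 11100001 → 3-byte char #1 = E1 82 A6.
Offset 3: leading byte 0xF0 = 11110000 → 4-byte char #2 = F0 9F 8C B0.
Offset 7: leading byte 0xE2 = 11100010 → 3-byte char #3 = E2 82 A9.
Offset 10: leading byte 0xCE = 11001110 → 2-byte char #4 = CE A5.
Offset 12: leading byte 0xF0 = 11110000 → 4-byte char #5 = F0 94 8C 88.
Offset 16: leading byte 0xF1 = 11110001 → 4-byte char #6 = F1 B2 9E 96.
Leading byte 0xF1 = 11110001 matches 11110xxx → 4-byte sequence.
Byte 1: 0xF1 = 11110001, payload 001 (3 bits).
Byte 2: 0xB2 = 10110010 (10xxxxxx ✓), payload 110010.
Byte 3: 0x9E = 10011110 (10xxxxxx ✓), payload 011110.
Byte 4: 0x96 = 10010110 (10xxxxxx ✓), payload 010110.
Concatenate: 001110010011110010110 = 0x72796 (21 bits → U+72796).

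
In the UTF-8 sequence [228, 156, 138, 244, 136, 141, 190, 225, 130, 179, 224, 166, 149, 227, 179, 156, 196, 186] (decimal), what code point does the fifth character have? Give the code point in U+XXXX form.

U+3CDC

Offset 0: leading byte 0xE4 = 11100100 → 3-byte char #1 = E4 9C 8A.
Offset 3: leading byte 0xF4 = 11110100 → 4-byte char #2 = F4 88 8D BE.
Offset 7: leading byte 0xE1 = 11100001 → 3-byte char #3 = E1 82 B3.
Offset 10: leading byte 0xE0 = 11100000 → 3-byte char #4 = E0 A6 95.
Offset 13: leading byte 0xE3 = 11100011 → 3-byte char #5 = E3 B3 9C.
Leading byte 0xE3 = 11100011 matches 1110xxxx → 3-byte sequence.
Byte 1: 0xE3 = 11100011, payload 0011 (4 bits).
Byte 2: 0xB3 = 10110011 (10xxxxxx ✓), payload 110011.
Byte 3: 0x9C = 10011100 (10xxxxxx ✓), payload 011100.
Concatenate: 0011110011011100 = 0x3CDC (16 bits → U+3CDC).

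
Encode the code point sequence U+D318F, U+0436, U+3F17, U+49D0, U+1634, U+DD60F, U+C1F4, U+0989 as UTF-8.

U+D318F: 4-byte form → F3 93 86 8F.
U+0436: 2-byte form → D0 B6.
U+3F17: 3-byte form → E3 BC 97.
U+49D0: 3-byte form → E4 A7 90.
U+1634: 3-byte form → E1 98 B4.
U+DD60F: 4-byte form → F3 9D 98 8F.
U+C1F4: 3-byte form → EC 87 B4.
U+0989: 3-byte form → E0 A6 89.
Concatenated (25 bytes): F3 93 86 8F D0 B6 E3 BC 97 E4 A7 90 E1 98 B4 F3 9D 98 8F EC 87 B4 E0 A6 89.

F3 93 86 8F D0 B6 E3 BC 97 E4 A7 90 E1 98 B4 F3 9D 98 8F EC 87 B4 E0 A6 89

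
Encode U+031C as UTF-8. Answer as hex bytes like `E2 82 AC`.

U+031C = 0x31C = 796 decimal. In range U+0080–U+07FF → 2-byte form: 110xxxxx 10xxxxxx.
Binary (11 bits): 01100011100.
Split 5+6: 01100 | 011100.
Byte 1: 11001100 = 0xCC.
Byte 2: 10011100 = 0x9C.

CC 9C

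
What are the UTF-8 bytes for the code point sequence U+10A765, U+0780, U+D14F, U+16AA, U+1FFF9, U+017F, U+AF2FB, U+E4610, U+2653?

F4 8A 9D A5 DE 80 ED 85 8F E1 9A AA F0 9F BF B9 C5 BF F2 AF 8B BB F3 A4 98 90 E2 99 93

U+10A765: 4-byte form → F4 8A 9D A5.
U+0780: 2-byte form → DE 80.
U+D14F: 3-byte form → ED 85 8F.
U+16AA: 3-byte form → E1 9A AA.
U+1FFF9: 4-byte form → F0 9F BF B9.
U+017F: 2-byte form → C5 BF.
U+AF2FB: 4-byte form → F2 AF 8B BB.
U+E4610: 4-byte form → F3 A4 98 90.
U+2653: 3-byte form → E2 99 93.
Concatenated (29 bytes): F4 8A 9D A5 DE 80 ED 85 8F E1 9A AA F0 9F BF B9 C5 BF F2 AF 8B BB F3 A4 98 90 E2 99 93.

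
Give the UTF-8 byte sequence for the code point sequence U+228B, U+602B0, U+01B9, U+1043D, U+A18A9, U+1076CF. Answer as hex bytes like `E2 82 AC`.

E2 8A 8B F1 A0 8A B0 C6 B9 F0 90 90 BD F2 A1 A2 A9 F4 87 9B 8F

U+228B: 3-byte form → E2 8A 8B.
U+602B0: 4-byte form → F1 A0 8A B0.
U+01B9: 2-byte form → C6 B9.
U+1043D: 4-byte form → F0 90 90 BD.
U+A18A9: 4-byte form → F2 A1 A2 A9.
U+1076CF: 4-byte form → F4 87 9B 8F.
Concatenated (21 bytes): E2 8A 8B F1 A0 8A B0 C6 B9 F0 90 90 BD F2 A1 A2 A9 F4 87 9B 8F.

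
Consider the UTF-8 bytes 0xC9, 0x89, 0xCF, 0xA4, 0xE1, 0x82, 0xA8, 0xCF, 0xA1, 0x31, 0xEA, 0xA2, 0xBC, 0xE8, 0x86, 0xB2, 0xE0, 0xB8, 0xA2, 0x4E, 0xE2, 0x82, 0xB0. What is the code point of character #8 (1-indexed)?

U+0E22

Offset 0: leading byte 0xC9 = 11001001 → 2-byte char #1 = C9 89.
Offset 2: leading byte 0xCF = 11001111 → 2-byte char #2 = CF A4.
Offset 4: leading byte 0xE1 = 11100001 → 3-byte char #3 = E1 82 A8.
Offset 7: leading byte 0xCF = 11001111 → 2-byte char #4 = CF A1.
Offset 9: leading byte 0x31 = 00110001 → 1-byte char #5 = 31.
Offset 10: leading byte 0xEA = 11101010 → 3-byte char #6 = EA A2 BC.
Offset 13: leading byte 0xE8 = 11101000 → 3-byte char #7 = E8 86 B2.
Offset 16: leading byte 0xE0 = 11100000 → 3-byte char #8 = E0 B8 A2.
Leading byte 0xE0 = 11100000 matches 1110xxxx → 3-byte sequence.
Byte 1: 0xE0 = 11100000, payload 0000 (4 bits).
Byte 2: 0xB8 = 10111000 (10xxxxxx ✓), payload 111000.
Byte 3: 0xA2 = 10100010 (10xxxxxx ✓), payload 100010.
Concatenate: 0000111000100010 = 0xE22 (16 bits → U+0E22).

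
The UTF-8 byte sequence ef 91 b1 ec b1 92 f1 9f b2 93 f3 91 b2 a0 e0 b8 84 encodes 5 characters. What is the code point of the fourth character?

Offset 0: leading byte 0xEF = 11101111 → 3-byte char #1 = EF 91 B1.
Offset 3: leading byte 0xEC = 11101100 → 3-byte char #2 = EC B1 92.
Offset 6: leading byte 0xF1 = 11110001 → 4-byte char #3 = F1 9F B2 93.
Offset 10: leading byte 0xF3 = 11110011 → 4-byte char #4 = F3 91 B2 A0.
Leading byte 0xF3 = 11110011 matches 11110xxx → 4-byte sequence.
Byte 1: 0xF3 = 11110011, payload 011 (3 bits).
Byte 2: 0x91 = 10010001 (10xxxxxx ✓), payload 010001.
Byte 3: 0xB2 = 10110010 (10xxxxxx ✓), payload 110010.
Byte 4: 0xA0 = 10100000 (10xxxxxx ✓), payload 100000.
Concatenate: 011010001110010100000 = 0xD1CA0 (21 bits → U+D1CA0).

U+D1CA0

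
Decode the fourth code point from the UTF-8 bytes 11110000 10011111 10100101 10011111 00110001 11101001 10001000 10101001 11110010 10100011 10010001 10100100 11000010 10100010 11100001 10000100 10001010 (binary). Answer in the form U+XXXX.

U+A3464

Offset 0: leading byte 0xF0 = 11110000 → 4-byte char #1 = F0 9F A5 9F.
Offset 4: leading byte 0x31 = 00110001 → 1-byte char #2 = 31.
Offset 5: leading byte 0xE9 = 11101001 → 3-byte char #3 = E9 88 A9.
Offset 8: leading byte 0xF2 = 11110010 → 4-byte char #4 = F2 A3 91 A4.
Leading byte 0xF2 = 11110010 matches 11110xxx → 4-byte sequence.
Byte 1: 0xF2 = 11110010, payload 010 (3 bits).
Byte 2: 0xA3 = 10100011 (10xxxxxx ✓), payload 100011.
Byte 3: 0x91 = 10010001 (10xxxxxx ✓), payload 010001.
Byte 4: 0xA4 = 10100100 (10xxxxxx ✓), payload 100100.
Concatenate: 010100011010001100100 = 0xA3464 (21 bits → U+A3464).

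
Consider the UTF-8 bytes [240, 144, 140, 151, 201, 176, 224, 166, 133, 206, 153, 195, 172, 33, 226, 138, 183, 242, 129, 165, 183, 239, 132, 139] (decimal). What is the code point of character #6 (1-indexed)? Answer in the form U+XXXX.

U+0021

Offset 0: leading byte 0xF0 = 11110000 → 4-byte char #1 = F0 90 8C 97.
Offset 4: leading byte 0xC9 = 11001001 → 2-byte char #2 = C9 B0.
Offset 6: leading byte 0xE0 = 11100000 → 3-byte char #3 = E0 A6 85.
Offset 9: leading byte 0xCE = 11001110 → 2-byte char #4 = CE 99.
Offset 11: leading byte 0xC3 = 11000011 → 2-byte char #5 = C3 AC.
Offset 13: leading byte 0x21 = 00100001 → 1-byte char #6 = 21.
Leading byte 0x21 = 00100001 matches 0xxxxxxx → 1-byte sequence.
Byte 1: 0x21 = 00100001, payload 0100001 (7 bits).
Concatenate: 0100001 = 0x21 (7 bits → U+0021).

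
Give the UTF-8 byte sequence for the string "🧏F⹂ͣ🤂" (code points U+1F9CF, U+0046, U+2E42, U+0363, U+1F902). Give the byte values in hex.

U+1F9CF: 4-byte form → F0 9F A7 8F.
U+0046: 1-byte form → 46.
U+2E42: 3-byte form → E2 B9 82.
U+0363: 2-byte form → CD A3.
U+1F902: 4-byte form → F0 9F A4 82.
Concatenated (14 bytes): F0 9F A7 8F 46 E2 B9 82 CD A3 F0 9F A4 82.

F0 9F A7 8F 46 E2 B9 82 CD A3 F0 9F A4 82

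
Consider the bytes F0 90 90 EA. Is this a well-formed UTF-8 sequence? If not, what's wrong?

Leading byte 0xF0 = 11110000 → 4-byte form.
Byte 4 is 0xEA = 11101010, which is not 10xxxxxx — expected a continuation byte.

invalid (non-continuation byte where continuation expected)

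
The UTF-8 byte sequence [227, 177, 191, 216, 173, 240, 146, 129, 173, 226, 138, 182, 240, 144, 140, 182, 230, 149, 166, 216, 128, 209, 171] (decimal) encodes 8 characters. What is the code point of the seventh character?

Offset 0: leading byte 0xE3 = 11100011 → 3-byte char #1 = E3 B1 BF.
Offset 3: leading byte 0xD8 = 11011000 → 2-byte char #2 = D8 AD.
Offset 5: leading byte 0xF0 = 11110000 → 4-byte char #3 = F0 92 81 AD.
Offset 9: leading byte 0xE2 = 11100010 → 3-byte char #4 = E2 8A B6.
Offset 12: leading byte 0xF0 = 11110000 → 4-byte char #5 = F0 90 8C B6.
Offset 16: leading byte 0xE6 = 11100110 → 3-byte char #6 = E6 95 A6.
Offset 19: leading byte 0xD8 = 11011000 → 2-byte char #7 = D8 80.
Leading byte 0xD8 = 11011000 matches 110xxxxx → 2-byte sequence.
Byte 1: 0xD8 = 11011000, payload 11000 (5 bits).
Byte 2: 0x80 = 10000000 (10xxxxxx ✓), payload 000000.
Concatenate: 11000000000 = 0x600 (11 bits → U+0600).

U+0600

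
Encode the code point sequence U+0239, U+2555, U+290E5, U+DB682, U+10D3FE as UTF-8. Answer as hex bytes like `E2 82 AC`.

C8 B9 E2 95 95 F0 A9 83 A5 F3 9B 9A 82 F4 8D 8F BE

U+0239: 2-byte form → C8 B9.
U+2555: 3-byte form → E2 95 95.
U+290E5: 4-byte form → F0 A9 83 A5.
U+DB682: 4-byte form → F3 9B 9A 82.
U+10D3FE: 4-byte form → F4 8D 8F BE.
Concatenated (17 bytes): C8 B9 E2 95 95 F0 A9 83 A5 F3 9B 9A 82 F4 8D 8F BE.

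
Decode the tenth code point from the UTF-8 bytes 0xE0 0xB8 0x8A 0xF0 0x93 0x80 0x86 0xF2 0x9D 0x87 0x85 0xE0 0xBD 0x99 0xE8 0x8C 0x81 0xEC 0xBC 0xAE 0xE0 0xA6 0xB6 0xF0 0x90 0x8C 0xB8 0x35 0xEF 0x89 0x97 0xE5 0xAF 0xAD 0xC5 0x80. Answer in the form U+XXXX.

Offset 0: leading byte 0xE0 = 11100000 → 3-byte char #1 = E0 B8 8A.
Offset 3: leading byte 0xF0 = 11110000 → 4-byte char #2 = F0 93 80 86.
Offset 7: leading byte 0xF2 = 11110010 → 4-byte char #3 = F2 9D 87 85.
Offset 11: leading byte 0xE0 = 11100000 → 3-byte char #4 = E0 BD 99.
Offset 14: leading byte 0xE8 = 11101000 → 3-byte char #5 = E8 8C 81.
Offset 17: leading byte 0xEC = 11101100 → 3-byte char #6 = EC BC AE.
Offset 20: leading byte 0xE0 = 11100000 → 3-byte char #7 = E0 A6 B6.
Offset 23: leading byte 0xF0 = 11110000 → 4-byte char #8 = F0 90 8C B8.
Offset 27: leading byte 0x35 = 00110101 → 1-byte char #9 = 35.
Offset 28: leading byte 0xEF = 11101111 → 3-byte char #10 = EF 89 97.
Leading byte 0xEF = 11101111 matches 1110xxxx → 3-byte sequence.
Byte 1: 0xEF = 11101111, payload 1111 (4 bits).
Byte 2: 0x89 = 10001001 (10xxxxxx ✓), payload 001001.
Byte 3: 0x97 = 10010111 (10xxxxxx ✓), payload 010111.
Concatenate: 1111001001010111 = 0xF257 (16 bits → U+F257).

U+F257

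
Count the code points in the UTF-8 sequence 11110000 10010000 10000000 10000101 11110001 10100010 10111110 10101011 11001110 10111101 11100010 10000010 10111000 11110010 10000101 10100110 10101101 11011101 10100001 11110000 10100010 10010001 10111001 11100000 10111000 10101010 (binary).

8

Byte at offset 0: 0xF0 = 11110000 → 4-byte char (#1). Advance 4.
Byte at offset 4: 0xF1 = 11110001 → 4-byte char (#2). Advance 4.
Byte at offset 8: 0xCE = 11001110 → 2-byte char (#3). Advance 2.
Byte at offset 10: 0xE2 = 11100010 → 3-byte char (#4). Advance 3.
Byte at offset 13: 0xF2 = 11110010 → 4-byte char (#5). Advance 4.
Byte at offset 17: 0xDD = 11011101 → 2-byte char (#6). Advance 2.
Byte at offset 19: 0xF0 = 11110000 → 4-byte char (#7). Advance 4.
Byte at offset 23: 0xE0 = 11100000 → 3-byte char (#8). Advance 3.
Reached end at offset 26 after 8 code points.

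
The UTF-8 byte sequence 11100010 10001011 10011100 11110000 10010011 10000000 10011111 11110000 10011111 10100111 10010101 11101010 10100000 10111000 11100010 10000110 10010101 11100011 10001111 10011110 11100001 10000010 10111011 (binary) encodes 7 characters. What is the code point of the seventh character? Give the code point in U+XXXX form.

Offset 0: leading byte 0xE2 = 11100010 → 3-byte char #1 = E2 8B 9C.
Offset 3: leading byte 0xF0 = 11110000 → 4-byte char #2 = F0 93 80 9F.
Offset 7: leading byte 0xF0 = 11110000 → 4-byte char #3 = F0 9F A7 95.
Offset 11: leading byte 0xEA = 11101010 → 3-byte char #4 = EA A0 B8.
Offset 14: leading byte 0xE2 = 11100010 → 3-byte char #5 = E2 86 95.
Offset 17: leading byte 0xE3 = 11100011 → 3-byte char #6 = E3 8F 9E.
Offset 20: leading byte 0xE1 = 11100001 → 3-byte char #7 = E1 82 BB.
Leading byte 0xE1 = 11100001 matches 1110xxxx → 3-byte sequence.
Byte 1: 0xE1 = 11100001, payload 0001 (4 bits).
Byte 2: 0x82 = 10000010 (10xxxxxx ✓), payload 000010.
Byte 3: 0xBB = 10111011 (10xxxxxx ✓), payload 111011.
Concatenate: 0001000010111011 = 0x10BB (16 bits → U+10BB).

U+10BB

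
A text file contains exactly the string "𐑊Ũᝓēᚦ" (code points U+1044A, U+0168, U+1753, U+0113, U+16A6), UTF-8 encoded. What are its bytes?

U+1044A: 4-byte form → F0 90 91 8A.
U+0168: 2-byte form → C5 A8.
U+1753: 3-byte form → E1 9D 93.
U+0113: 2-byte form → C4 93.
U+16A6: 3-byte form → E1 9A A6.
Concatenated (14 bytes): F0 90 91 8A C5 A8 E1 9D 93 C4 93 E1 9A A6.

F0 90 91 8A C5 A8 E1 9D 93 C4 93 E1 9A A6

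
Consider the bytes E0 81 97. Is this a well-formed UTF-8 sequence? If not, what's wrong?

invalid (overlong encoding)

Leading byte 0xE0 = 11100000 → 3-byte form.
Continuation bytes all match 10xxxxxx. Payload decodes to 0x57.
But 0x57 < 0x800, the minimum for a 3-byte sequence — this is an overlong encoding.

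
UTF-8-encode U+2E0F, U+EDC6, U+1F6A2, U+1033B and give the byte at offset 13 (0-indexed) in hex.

0xBB

U+2E0F → 3-byte form E2 B8 8F at offsets 0–2.
U+EDC6 → 3-byte form EE B7 86 at offsets 3–5.
U+1F6A2 → 4-byte form F0 9F 9A A2 at offsets 6–9.
U+1033B → 4-byte form F0 90 8C BB at offsets 10–13.
Offset 13 falls in char 4's range; it's byte 4 of F0 90 8C BB = 0xBB.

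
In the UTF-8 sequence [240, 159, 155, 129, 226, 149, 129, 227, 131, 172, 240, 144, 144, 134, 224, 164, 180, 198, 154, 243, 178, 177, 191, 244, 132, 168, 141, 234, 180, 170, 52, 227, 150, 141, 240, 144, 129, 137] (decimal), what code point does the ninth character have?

Offset 0: leading byte 0xF0 = 11110000 → 4-byte char #1 = F0 9F 9B 81.
Offset 4: leading byte 0xE2 = 11100010 → 3-byte char #2 = E2 95 81.
Offset 7: leading byte 0xE3 = 11100011 → 3-byte char #3 = E3 83 AC.
Offset 10: leading byte 0xF0 = 11110000 → 4-byte char #4 = F0 90 90 86.
Offset 14: leading byte 0xE0 = 11100000 → 3-byte char #5 = E0 A4 B4.
Offset 17: leading byte 0xC6 = 11000110 → 2-byte char #6 = C6 9A.
Offset 19: leading byte 0xF3 = 11110011 → 4-byte char #7 = F3 B2 B1 BF.
Offset 23: leading byte 0xF4 = 11110100 → 4-byte char #8 = F4 84 A8 8D.
Offset 27: leading byte 0xEA = 11101010 → 3-byte char #9 = EA B4 AA.
Leading byte 0xEA = 11101010 matches 1110xxxx → 3-byte sequence.
Byte 1: 0xEA = 11101010, payload 1010 (4 bits).
Byte 2: 0xB4 = 10110100 (10xxxxxx ✓), payload 110100.
Byte 3: 0xAA = 10101010 (10xxxxxx ✓), payload 101010.
Concatenate: 1010110100101010 = 0xAD2A (16 bits → U+AD2A).

U+AD2A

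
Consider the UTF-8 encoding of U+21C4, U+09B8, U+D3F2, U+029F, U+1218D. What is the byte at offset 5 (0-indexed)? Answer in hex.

U+21C4 → 3-byte form E2 87 84 at offsets 0–2.
U+09B8 → 3-byte form E0 A6 B8 at offsets 3–5.
Offset 5 falls in char 2's range; it's byte 3 of E0 A6 B8 = 0xB8.

0xB8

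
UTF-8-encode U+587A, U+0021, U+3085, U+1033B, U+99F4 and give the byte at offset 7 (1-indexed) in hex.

0x85

1-indexed offset 7 is 0-indexed offset 6.
U+587A → 3-byte form E5 A1 BA at offsets 0–2.
U+0021 → 1-byte form 21 at offsets 3–3.
U+3085 → 3-byte form E3 82 85 at offsets 4–6.
Offset 6 falls in char 3's range; it's byte 3 of E3 82 85 = 0x85.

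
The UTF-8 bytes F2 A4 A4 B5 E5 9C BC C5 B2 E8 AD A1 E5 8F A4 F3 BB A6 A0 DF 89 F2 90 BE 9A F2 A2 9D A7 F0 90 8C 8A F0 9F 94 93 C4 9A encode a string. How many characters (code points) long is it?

12

Byte at offset 0: 0xF2 = 11110010 → 4-byte char (#1). Advance 4.
Byte at offset 4: 0xE5 = 11100101 → 3-byte char (#2). Advance 3.
Byte at offset 7: 0xC5 = 11000101 → 2-byte char (#3). Advance 2.
Byte at offset 9: 0xE8 = 11101000 → 3-byte char (#4). Advance 3.
Byte at offset 12: 0xE5 = 11100101 → 3-byte char (#5). Advance 3.
Byte at offset 15: 0xF3 = 11110011 → 4-byte char (#6). Advance 4.
Byte at offset 19: 0xDF = 11011111 → 2-byte char (#7). Advance 2.
Byte at offset 21: 0xF2 = 11110010 → 4-byte char (#8). Advance 4.
Byte at offset 25: 0xF2 = 11110010 → 4-byte char (#9). Advance 4.
Byte at offset 29: 0xF0 = 11110000 → 4-byte char (#10). Advance 4.
Byte at offset 33: 0xF0 = 11110000 → 4-byte char (#11). Advance 4.
Byte at offset 37: 0xC4 = 11000100 → 2-byte char (#12). Advance 2.
Reached end at offset 39 after 12 code points.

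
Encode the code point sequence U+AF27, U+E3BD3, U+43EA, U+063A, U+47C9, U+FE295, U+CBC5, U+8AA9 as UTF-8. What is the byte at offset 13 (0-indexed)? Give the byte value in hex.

0x9F

U+AF27 → 3-byte form EA BC A7 at offsets 0–2.
U+E3BD3 → 4-byte form F3 A3 AF 93 at offsets 3–6.
U+43EA → 3-byte form E4 8F AA at offsets 7–9.
U+063A → 2-byte form D8 BA at offsets 10–11.
U+47C9 → 3-byte form E4 9F 89 at offsets 12–14.
Offset 13 falls in char 5's range; it's byte 2 of E4 9F 89 = 0x9F.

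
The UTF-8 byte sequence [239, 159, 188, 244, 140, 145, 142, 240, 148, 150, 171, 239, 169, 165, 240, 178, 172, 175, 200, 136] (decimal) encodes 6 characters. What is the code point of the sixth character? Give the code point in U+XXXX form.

U+0208

Offset 0: leading byte 0xEF = 11101111 → 3-byte char #1 = EF 9F BC.
Offset 3: leading byte 0xF4 = 11110100 → 4-byte char #2 = F4 8C 91 8E.
Offset 7: leading byte 0xF0 = 11110000 → 4-byte char #3 = F0 94 96 AB.
Offset 11: leading byte 0xEF = 11101111 → 3-byte char #4 = EF A9 A5.
Offset 14: leading byte 0xF0 = 11110000 → 4-byte char #5 = F0 B2 AC AF.
Offset 18: leading byte 0xC8 = 11001000 → 2-byte char #6 = C8 88.
Leading byte 0xC8 = 11001000 matches 110xxxxx → 2-byte sequence.
Byte 1: 0xC8 = 11001000, payload 01000 (5 bits).
Byte 2: 0x88 = 10001000 (10xxxxxx ✓), payload 001000.
Concatenate: 01000001000 = 0x208 (11 bits → U+0208).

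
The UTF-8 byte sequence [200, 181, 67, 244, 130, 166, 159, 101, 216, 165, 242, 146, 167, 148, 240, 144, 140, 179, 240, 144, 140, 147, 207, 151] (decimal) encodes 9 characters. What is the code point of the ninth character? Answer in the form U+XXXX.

U+03D7

Offset 0: leading byte 0xC8 = 11001000 → 2-byte char #1 = C8 B5.
Offset 2: leading byte 0x43 = 01000011 → 1-byte char #2 = 43.
Offset 3: leading byte 0xF4 = 11110100 → 4-byte char #3 = F4 82 A6 9F.
Offset 7: leading byte 0x65 = 01100101 → 1-byte char #4 = 65.
Offset 8: leading byte 0xD8 = 11011000 → 2-byte char #5 = D8 A5.
Offset 10: leading byte 0xF2 = 11110010 → 4-byte char #6 = F2 92 A7 94.
Offset 14: leading byte 0xF0 = 11110000 → 4-byte char #7 = F0 90 8C B3.
Offset 18: leading byte 0xF0 = 11110000 → 4-byte char #8 = F0 90 8C 93.
Offset 22: leading byte 0xCF = 11001111 → 2-byte char #9 = CF 97.
Leading byte 0xCF = 11001111 matches 110xxxxx → 2-byte sequence.
Byte 1: 0xCF = 11001111, payload 01111 (5 bits).
Byte 2: 0x97 = 10010111 (10xxxxxx ✓), payload 010111.
Concatenate: 01111010111 = 0x3D7 (11 bits → U+03D7).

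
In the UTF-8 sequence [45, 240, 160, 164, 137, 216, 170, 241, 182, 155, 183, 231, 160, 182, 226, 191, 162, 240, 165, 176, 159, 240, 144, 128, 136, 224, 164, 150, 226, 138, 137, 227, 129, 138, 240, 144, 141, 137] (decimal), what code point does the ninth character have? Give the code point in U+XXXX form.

U+0916

Offset 0: leading byte 0x2D = 00101101 → 1-byte char #1 = 2D.
Offset 1: leading byte 0xF0 = 11110000 → 4-byte char #2 = F0 A0 A4 89.
Offset 5: leading byte 0xD8 = 11011000 → 2-byte char #3 = D8 AA.
Offset 7: leading byte 0xF1 = 11110001 → 4-byte char #4 = F1 B6 9B B7.
Offset 11: leading byte 0xE7 = 11100111 → 3-byte char #5 = E7 A0 B6.
Offset 14: leading byte 0xE2 = 11100010 → 3-byte char #6 = E2 BF A2.
Offset 17: leading byte 0xF0 = 11110000 → 4-byte char #7 = F0 A5 B0 9F.
Offset 21: leading byte 0xF0 = 11110000 → 4-byte char #8 = F0 90 80 88.
Offset 25: leading byte 0xE0 = 11100000 → 3-byte char #9 = E0 A4 96.
Leading byte 0xE0 = 11100000 matches 1110xxxx → 3-byte sequence.
Byte 1: 0xE0 = 11100000, payload 0000 (4 bits).
Byte 2: 0xA4 = 10100100 (10xxxxxx ✓), payload 100100.
Byte 3: 0x96 = 10010110 (10xxxxxx ✓), payload 010110.
Concatenate: 0000100100010110 = 0x916 (16 bits → U+0916).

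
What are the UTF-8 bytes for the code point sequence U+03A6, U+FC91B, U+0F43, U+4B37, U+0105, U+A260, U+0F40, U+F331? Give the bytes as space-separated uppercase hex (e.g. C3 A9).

CE A6 F3 BC A4 9B E0 BD 83 E4 AC B7 C4 85 EA 89 A0 E0 BD 80 EF 8C B1

U+03A6: 2-byte form → CE A6.
U+FC91B: 4-byte form → F3 BC A4 9B.
U+0F43: 3-byte form → E0 BD 83.
U+4B37: 3-byte form → E4 AC B7.
U+0105: 2-byte form → C4 85.
U+A260: 3-byte form → EA 89 A0.
U+0F40: 3-byte form → E0 BD 80.
U+F331: 3-byte form → EF 8C B1.
Concatenated (23 bytes): CE A6 F3 BC A4 9B E0 BD 83 E4 AC B7 C4 85 EA 89 A0 E0 BD 80 EF 8C B1.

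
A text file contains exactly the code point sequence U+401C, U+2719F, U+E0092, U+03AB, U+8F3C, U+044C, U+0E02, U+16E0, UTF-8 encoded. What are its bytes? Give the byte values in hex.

E4 80 9C F0 A7 86 9F F3 A0 82 92 CE AB E8 BC BC D1 8C E0 B8 82 E1 9B A0

U+401C: 3-byte form → E4 80 9C.
U+2719F: 4-byte form → F0 A7 86 9F.
U+E0092: 4-byte form → F3 A0 82 92.
U+03AB: 2-byte form → CE AB.
U+8F3C: 3-byte form → E8 BC BC.
U+044C: 2-byte form → D1 8C.
U+0E02: 3-byte form → E0 B8 82.
U+16E0: 3-byte form → E1 9B A0.
Concatenated (24 bytes): E4 80 9C F0 A7 86 9F F3 A0 82 92 CE AB E8 BC BC D1 8C E0 B8 82 E1 9B A0.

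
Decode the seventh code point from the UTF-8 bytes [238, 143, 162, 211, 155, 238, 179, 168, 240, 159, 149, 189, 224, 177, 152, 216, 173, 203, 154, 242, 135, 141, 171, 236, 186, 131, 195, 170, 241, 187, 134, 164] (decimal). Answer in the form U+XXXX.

U+02DA

Offset 0: leading byte 0xEE = 11101110 → 3-byte char #1 = EE 8F A2.
Offset 3: leading byte 0xD3 = 11010011 → 2-byte char #2 = D3 9B.
Offset 5: leading byte 0xEE = 11101110 → 3-byte char #3 = EE B3 A8.
Offset 8: leading byte 0xF0 = 11110000 → 4-byte char #4 = F0 9F 95 BD.
Offset 12: leading byte 0xE0 = 11100000 → 3-byte char #5 = E0 B1 98.
Offset 15: leading byte 0xD8 = 11011000 → 2-byte char #6 = D8 AD.
Offset 17: leading byte 0xCB = 11001011 → 2-byte char #7 = CB 9A.
Leading byte 0xCB = 11001011 matches 110xxxxx → 2-byte sequence.
Byte 1: 0xCB = 11001011, payload 01011 (5 bits).
Byte 2: 0x9A = 10011010 (10xxxxxx ✓), payload 011010.
Concatenate: 01011011010 = 0x2DA (11 bits → U+02DA).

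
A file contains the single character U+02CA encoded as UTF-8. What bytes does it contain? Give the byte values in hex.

U+02CA = 0x2CA = 714 decimal. In range U+0080–U+07FF → 2-byte form: 110xxxxx 10xxxxxx.
Binary (11 bits): 01011001010.
Split 5+6: 01011 | 001010.
Byte 1: 11001011 = 0xCB.
Byte 2: 10001010 = 0x8A.

CB 8A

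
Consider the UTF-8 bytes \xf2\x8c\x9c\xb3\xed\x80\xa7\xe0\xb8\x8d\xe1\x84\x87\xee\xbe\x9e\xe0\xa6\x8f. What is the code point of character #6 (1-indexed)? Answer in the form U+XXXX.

Offset 0: leading byte 0xF2 = 11110010 → 4-byte char #1 = F2 8C 9C B3.
Offset 4: leading byte 0xED = 11101101 → 3-byte char #2 = ED 80 A7.
Offset 7: leading byte 0xE0 = 11100000 → 3-byte char #3 = E0 B8 8D.
Offset 10: leading byte 0xE1 = 11100001 → 3-byte char #4 = E1 84 87.
Offset 13: leading byte 0xEE = 11101110 → 3-byte char #5 = EE BE 9E.
Offset 16: leading byte 0xE0 = 11100000 → 3-byte char #6 = E0 A6 8F.
Leading byte 0xE0 = 11100000 matches 1110xxxx → 3-byte sequence.
Byte 1: 0xE0 = 11100000, payload 0000 (4 bits).
Byte 2: 0xA6 = 10100110 (10xxxxxx ✓), payload 100110.
Byte 3: 0x8F = 10001111 (10xxxxxx ✓), payload 001111.
Concatenate: 0000100110001111 = 0x98F (16 bits → U+098F).

U+098F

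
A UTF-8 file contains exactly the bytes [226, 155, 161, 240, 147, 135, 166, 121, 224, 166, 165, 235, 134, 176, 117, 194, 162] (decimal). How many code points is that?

7

Byte at offset 0: 0xE2 = 11100010 → 3-byte char (#1). Advance 3.
Byte at offset 3: 0xF0 = 11110000 → 4-byte char (#2). Advance 4.
Byte at offset 7: 0x79 = 01111001 → 1-byte char (#3). Advance 1.
Byte at offset 8: 0xE0 = 11100000 → 3-byte char (#4). Advance 3.
Byte at offset 11: 0xEB = 11101011 → 3-byte char (#5). Advance 3.
Byte at offset 14: 0x75 = 01110101 → 1-byte char (#6). Advance 1.
Byte at offset 15: 0xC2 = 11000010 → 2-byte char (#7). Advance 2.
Reached end at offset 17 after 7 code points.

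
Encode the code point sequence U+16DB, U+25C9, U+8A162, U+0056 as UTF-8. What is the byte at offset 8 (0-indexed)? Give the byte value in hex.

U+16DB → 3-byte form E1 9B 9B at offsets 0–2.
U+25C9 → 3-byte form E2 97 89 at offsets 3–5.
U+8A162 → 4-byte form F2 8A 85 A2 at offsets 6–9.
Offset 8 falls in char 3's range; it's byte 3 of F2 8A 85 A2 = 0x85.

0x85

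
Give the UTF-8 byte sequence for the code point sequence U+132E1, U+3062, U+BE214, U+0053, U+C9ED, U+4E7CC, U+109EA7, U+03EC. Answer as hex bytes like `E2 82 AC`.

U+132E1: 4-byte form → F0 93 8B A1.
U+3062: 3-byte form → E3 81 A2.
U+BE214: 4-byte form → F2 BE 88 94.
U+0053: 1-byte form → 53.
U+C9ED: 3-byte form → EC A7 AD.
U+4E7CC: 4-byte form → F1 8E 9F 8C.
U+109EA7: 4-byte form → F4 89 BA A7.
U+03EC: 2-byte form → CF AC.
Concatenated (25 bytes): F0 93 8B A1 E3 81 A2 F2 BE 88 94 53 EC A7 AD F1 8E 9F 8C F4 89 BA A7 CF AC.

F0 93 8B A1 E3 81 A2 F2 BE 88 94 53 EC A7 AD F1 8E 9F 8C F4 89 BA A7 CF AC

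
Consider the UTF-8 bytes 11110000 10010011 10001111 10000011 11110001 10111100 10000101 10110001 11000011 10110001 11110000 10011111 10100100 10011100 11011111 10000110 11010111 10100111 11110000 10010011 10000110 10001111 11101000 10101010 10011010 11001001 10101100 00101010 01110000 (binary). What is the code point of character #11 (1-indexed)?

Offset 0: leading byte 0xF0 = 11110000 → 4-byte char #1 = F0 93 8F 83.
Offset 4: leading byte 0xF1 = 11110001 → 4-byte char #2 = F1 BC 85 B1.
Offset 8: leading byte 0xC3 = 11000011 → 2-byte char #3 = C3 B1.
Offset 10: leading byte 0xF0 = 11110000 → 4-byte char #4 = F0 9F A4 9C.
Offset 14: leading byte 0xDF = 11011111 → 2-byte char #5 = DF 86.
Offset 16: leading byte 0xD7 = 11010111 → 2-byte char #6 = D7 A7.
Offset 18: leading byte 0xF0 = 11110000 → 4-byte char #7 = F0 93 86 8F.
Offset 22: leading byte 0xE8 = 11101000 → 3-byte char #8 = E8 AA 9A.
Offset 25: leading byte 0xC9 = 11001001 → 2-byte char #9 = C9 AC.
Offset 27: leading byte 0x2A = 00101010 → 1-byte char #10 = 2A.
Offset 28: leading byte 0x70 = 01110000 → 1-byte char #11 = 70.
Leading byte 0x70 = 01110000 matches 0xxxxxxx → 1-byte sequence.
Byte 1: 0x70 = 01110000, payload 1110000 (7 bits).
Concatenate: 1110000 = 0x70 (7 bits → U+0070).

U+0070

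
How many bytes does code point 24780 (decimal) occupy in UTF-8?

U+60CC = 0x60CC. UTF-8 uses 1 byte below 0x80, 2 below 0x800, 3 below 0x10000, 4 up to 0x10FFFF. 0x60CC is in U+0800–U+FFFF → 3 bytes.

3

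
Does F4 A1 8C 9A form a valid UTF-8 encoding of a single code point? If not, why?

invalid (encodes a value above U+10FFFF)

Leading byte 0xF4 = 11110100 → 4-byte form.
Payload = 0x12131A, which exceeds U+10FFFF, the maximum Unicode code point. (Leading bytes F5–FF, or F4 followed by ≥ 0x90, are invalid.)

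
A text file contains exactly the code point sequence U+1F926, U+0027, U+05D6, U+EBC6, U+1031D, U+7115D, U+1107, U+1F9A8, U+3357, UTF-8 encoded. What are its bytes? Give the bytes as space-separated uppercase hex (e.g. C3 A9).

U+1F926: 4-byte form → F0 9F A4 A6.
U+0027: 1-byte form → 27.
U+05D6: 2-byte form → D7 96.
U+EBC6: 3-byte form → EE AF 86.
U+1031D: 4-byte form → F0 90 8C 9D.
U+7115D: 4-byte form → F1 B1 85 9D.
U+1107: 3-byte form → E1 84 87.
U+1F9A8: 4-byte form → F0 9F A6 A8.
U+3357: 3-byte form → E3 8D 97.
Concatenated (28 bytes): F0 9F A4 A6 27 D7 96 EE AF 86 F0 90 8C 9D F1 B1 85 9D E1 84 87 F0 9F A6 A8 E3 8D 97.

F0 9F A4 A6 27 D7 96 EE AF 86 F0 90 8C 9D F1 B1 85 9D E1 84 87 F0 9F A6 A8 E3 8D 97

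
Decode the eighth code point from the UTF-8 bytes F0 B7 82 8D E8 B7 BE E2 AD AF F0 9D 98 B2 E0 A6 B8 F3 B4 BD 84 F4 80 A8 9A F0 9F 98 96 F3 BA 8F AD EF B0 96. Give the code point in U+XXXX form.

Offset 0: leading byte 0xF0 = 11110000 → 4-byte char #1 = F0 B7 82 8D.
Offset 4: leading byte 0xE8 = 11101000 → 3-byte char #2 = E8 B7 BE.
Offset 7: leading byte 0xE2 = 11100010 → 3-byte char #3 = E2 AD AF.
Offset 10: leading byte 0xF0 = 11110000 → 4-byte char #4 = F0 9D 98 B2.
Offset 14: leading byte 0xE0 = 11100000 → 3-byte char #5 = E0 A6 B8.
Offset 17: leading byte 0xF3 = 11110011 → 4-byte char #6 = F3 B4 BD 84.
Offset 21: leading byte 0xF4 = 11110100 → 4-byte char #7 = F4 80 A8 9A.
Offset 25: leading byte 0xF0 = 11110000 → 4-byte char #8 = F0 9F 98 96.
Leading byte 0xF0 = 11110000 matches 11110xxx → 4-byte sequence.
Byte 1: 0xF0 = 11110000, payload 000 (3 bits).
Byte 2: 0x9F = 10011111 (10xxxxxx ✓), payload 011111.
Byte 3: 0x98 = 10011000 (10xxxxxx ✓), payload 011000.
Byte 4: 0x96 = 10010110 (10xxxxxx ✓), payload 010110.
Concatenate: 000011111011000010110 = 0x1F616 (21 bits → U+1F616).

U+1F616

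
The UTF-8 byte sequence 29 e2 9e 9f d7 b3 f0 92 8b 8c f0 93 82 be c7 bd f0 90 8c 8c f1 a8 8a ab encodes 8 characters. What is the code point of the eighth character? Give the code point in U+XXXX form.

Offset 0: leading byte 0x29 = 00101001 → 1-byte char #1 = 29.
Offset 1: leading byte 0xE2 = 11100010 → 3-byte char #2 = E2 9E 9F.
Offset 4: leading byte 0xD7 = 11010111 → 2-byte char #3 = D7 B3.
Offset 6: leading byte 0xF0 = 11110000 → 4-byte char #4 = F0 92 8B 8C.
Offset 10: leading byte 0xF0 = 11110000 → 4-byte char #5 = F0 93 82 BE.
Offset 14: leading byte 0xC7 = 11000111 → 2-byte char #6 = C7 BD.
Offset 16: leading byte 0xF0 = 11110000 → 4-byte char #7 = F0 90 8C 8C.
Offset 20: leading byte 0xF1 = 11110001 → 4-byte char #8 = F1 A8 8A AB.
Leading byte 0xF1 = 11110001 matches 11110xxx → 4-byte sequence.
Byte 1: 0xF1 = 11110001, payload 001 (3 bits).
Byte 2: 0xA8 = 10101000 (10xxxxxx ✓), payload 101000.
Byte 3: 0x8A = 10001010 (10xxxxxx ✓), payload 001010.
Byte 4: 0xAB = 10101011 (10xxxxxx ✓), payload 101011.
Concatenate: 001101000001010101011 = 0x682AB (21 bits → U+682AB).

U+682AB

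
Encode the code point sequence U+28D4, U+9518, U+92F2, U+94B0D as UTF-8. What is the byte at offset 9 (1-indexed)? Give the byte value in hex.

1-indexed offset 9 is 0-indexed offset 8.
U+28D4 → 3-byte form E2 A3 94 at offsets 0–2.
U+9518 → 3-byte form E9 94 98 at offsets 3–5.
U+92F2 → 3-byte form E9 8B B2 at offsets 6–8.
Offset 8 falls in char 3's range; it's byte 3 of E9 8B B2 = 0xB2.

0xB2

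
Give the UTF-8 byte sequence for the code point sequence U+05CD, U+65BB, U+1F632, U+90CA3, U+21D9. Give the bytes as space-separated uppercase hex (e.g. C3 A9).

D7 8D E6 96 BB F0 9F 98 B2 F2 90 B2 A3 E2 87 99

U+05CD: 2-byte form → D7 8D.
U+65BB: 3-byte form → E6 96 BB.
U+1F632: 4-byte form → F0 9F 98 B2.
U+90CA3: 4-byte form → F2 90 B2 A3.
U+21D9: 3-byte form → E2 87 99.
Concatenated (16 bytes): D7 8D E6 96 BB F0 9F 98 B2 F2 90 B2 A3 E2 87 99.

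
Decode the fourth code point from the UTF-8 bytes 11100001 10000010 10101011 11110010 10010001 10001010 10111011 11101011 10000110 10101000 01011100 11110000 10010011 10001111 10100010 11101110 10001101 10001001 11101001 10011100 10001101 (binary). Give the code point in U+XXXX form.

U+005C

Offset 0: leading byte 0xE1 = 11100001 → 3-byte char #1 = E1 82 AB.
Offset 3: leading byte 0xF2 = 11110010 → 4-byte char #2 = F2 91 8A BB.
Offset 7: leading byte 0xEB = 11101011 → 3-byte char #3 = EB 86 A8.
Offset 10: leading byte 0x5C = 01011100 → 1-byte char #4 = 5C.
Leading byte 0x5C = 01011100 matches 0xxxxxxx → 1-byte sequence.
Byte 1: 0x5C = 01011100, payload 1011100 (7 bits).
Concatenate: 1011100 = 0x5C (7 bits → U+005C).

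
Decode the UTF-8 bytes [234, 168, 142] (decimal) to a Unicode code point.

Leading byte 0xEA = 11101010 matches 1110xxxx → 3-byte sequence.
Byte 1: 0xEA = 11101010, payload 1010 (4 bits).
Byte 2: 0xA8 = 10101000 (10xxxxxx ✓), payload 101000.
Byte 3: 0x8E = 10001110 (10xxxxxx ✓), payload 001110.
Concatenate: 1010101000001110 = 0xAA0E (16 bits → U+AA0E).

U+AA0E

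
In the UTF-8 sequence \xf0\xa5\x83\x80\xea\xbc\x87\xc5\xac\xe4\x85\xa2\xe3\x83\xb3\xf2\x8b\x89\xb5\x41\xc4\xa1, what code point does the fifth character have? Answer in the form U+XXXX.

Offset 0: leading byte 0xF0 = 11110000 → 4-byte char #1 = F0 A5 83 80.
Offset 4: leading byte 0xEA = 11101010 → 3-byte char #2 = EA BC 87.
Offset 7: leading byte 0xC5 = 11000101 → 2-byte char #3 = C5 AC.
Offset 9: leading byte 0xE4 = 11100100 → 3-byte char #4 = E4 85 A2.
Offset 12: leading byte 0xE3 = 11100011 → 3-byte char #5 = E3 83 B3.
Leading byte 0xE3 = 11100011 matches 1110xxxx → 3-byte sequence.
Byte 1: 0xE3 = 11100011, payload 0011 (4 bits).
Byte 2: 0x83 = 10000011 (10xxxxxx ✓), payload 000011.
Byte 3: 0xB3 = 10110011 (10xxxxxx ✓), payload 110011.
Concatenate: 0011000011110011 = 0x30F3 (16 bits → U+30F3).

U+30F3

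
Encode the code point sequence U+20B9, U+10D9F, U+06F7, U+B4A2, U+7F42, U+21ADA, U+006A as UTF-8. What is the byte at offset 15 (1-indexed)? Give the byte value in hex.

0x82

1-indexed offset 15 is 0-indexed offset 14.
U+20B9 → 3-byte form E2 82 B9 at offsets 0–2.
U+10D9F → 4-byte form F0 90 B6 9F at offsets 3–6.
U+06F7 → 2-byte form DB B7 at offsets 7–8.
U+B4A2 → 3-byte form EB 92 A2 at offsets 9–11.
U+7F42 → 3-byte form E7 BD 82 at offsets 12–14.
Offset 14 falls in char 5's range; it's byte 3 of E7 BD 82 = 0x82.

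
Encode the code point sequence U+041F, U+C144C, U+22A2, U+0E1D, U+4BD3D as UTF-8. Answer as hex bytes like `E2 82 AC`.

D0 9F F3 81 91 8C E2 8A A2 E0 B8 9D F1 8B B4 BD

U+041F: 2-byte form → D0 9F.
U+C144C: 4-byte form → F3 81 91 8C.
U+22A2: 3-byte form → E2 8A A2.
U+0E1D: 3-byte form → E0 B8 9D.
U+4BD3D: 4-byte form → F1 8B B4 BD.
Concatenated (16 bytes): D0 9F F3 81 91 8C E2 8A A2 E0 B8 9D F1 8B B4 BD.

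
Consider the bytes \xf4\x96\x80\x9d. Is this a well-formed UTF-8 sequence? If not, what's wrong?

invalid (encodes a value above U+10FFFF)

Leading byte 0xF4 = 11110100 → 4-byte form.
Payload = 0x11601D, which exceeds U+10FFFF, the maximum Unicode code point. (Leading bytes F5–FF, or F4 followed by ≥ 0x90, are invalid.)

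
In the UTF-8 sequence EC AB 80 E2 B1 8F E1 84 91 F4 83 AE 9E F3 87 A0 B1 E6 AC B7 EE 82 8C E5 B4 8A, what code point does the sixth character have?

U+6B37

Offset 0: leading byte 0xEC = 11101100 → 3-byte char #1 = EC AB 80.
Offset 3: leading byte 0xE2 = 11100010 → 3-byte char #2 = E2 B1 8F.
Offset 6: leading byte 0xE1 = 11100001 → 3-byte char #3 = E1 84 91.
Offset 9: leading byte 0xF4 = 11110100 → 4-byte char #4 = F4 83 AE 9E.
Offset 13: leading byte 0xF3 = 11110011 → 4-byte char #5 = F3 87 A0 B1.
Offset 17: leading byte 0xE6 = 11100110 → 3-byte char #6 = E6 AC B7.
Leading byte 0xE6 = 11100110 matches 1110xxxx → 3-byte sequence.
Byte 1: 0xE6 = 11100110, payload 0110 (4 bits).
Byte 2: 0xAC = 10101100 (10xxxxxx ✓), payload 101100.
Byte 3: 0xB7 = 10110111 (10xxxxxx ✓), payload 110111.
Concatenate: 0110101100110111 = 0x6B37 (16 bits → U+6B37).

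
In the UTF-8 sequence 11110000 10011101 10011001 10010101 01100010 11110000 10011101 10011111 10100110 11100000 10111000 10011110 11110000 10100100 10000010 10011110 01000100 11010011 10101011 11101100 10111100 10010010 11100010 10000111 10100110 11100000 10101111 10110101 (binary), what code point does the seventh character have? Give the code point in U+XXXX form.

U+04EB

Offset 0: leading byte 0xF0 = 11110000 → 4-byte char #1 = F0 9D 99 95.
Offset 4: leading byte 0x62 = 01100010 → 1-byte char #2 = 62.
Offset 5: leading byte 0xF0 = 11110000 → 4-byte char #3 = F0 9D 9F A6.
Offset 9: leading byte 0xE0 = 11100000 → 3-byte char #4 = E0 B8 9E.
Offset 12: leading byte 0xF0 = 11110000 → 4-byte char #5 = F0 A4 82 9E.
Offset 16: leading byte 0x44 = 01000100 → 1-byte char #6 = 44.
Offset 17: leading byte 0xD3 = 11010011 → 2-byte char #7 = D3 AB.
Leading byte 0xD3 = 11010011 matches 110xxxxx → 2-byte sequence.
Byte 1: 0xD3 = 11010011, payload 10011 (5 bits).
Byte 2: 0xAB = 10101011 (10xxxxxx ✓), payload 101011.
Concatenate: 10011101011 = 0x4EB (11 bits → U+04EB).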